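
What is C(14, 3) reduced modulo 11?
1

Using Lucas' theorem:
Write n=14 and k=3 in base 11:
n in base 11: [1, 3]
k in base 11: [0, 3]
C(14,3) mod 11 = ∏ C(n_i, k_i) mod 11
Digit binomials (mod 11): C(1,0) = 1; C(3,3) = 1
Product: 1 × 1 = 1 ≡ 1 (mod 11)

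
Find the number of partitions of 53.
329931

p(n) counts ways to write n as a sum of positive integers (order ignored).
Euler's pentagonal recurrence: p(k) = p(k-1) + p(k-2) - p(k-5) - p(k-7) + p(k-12) + p(k-15) - ... (offsets j(3j∓1)/2, signs ++--, p(0)=1, p(<0)=0).
DP table for k = 0..52: p(0)=1, p(1)=1, p(2)=2, p(3)=3, p(4)=5, p(5)=7, p(6)=11, p(7)=15, p(8)=22, p(9)=30, p(10)=42, p(11)=56, p(12)=77, p(13)=101, p(14)=135, p(15)=176, p(16)=231, p(17)=297, p(18)=385, p(19)=490, p(20)=627, p(21)=792, p(22)=1002, p(23)=1255, p(24)=1575, p(25)=1958, p(26)=2436, p(27)=3010, p(28)=3718, p(29)=4565, p(30)=5604, p(31)=6842, p(32)=8349, p(33)=10143, p(34)=12310, p(35)=14883, p(36)=17977, p(37)=21637, p(38)=26015, p(39)=31185, p(40)=37338, p(41)=44583, p(42)=53174, p(43)=63261, p(44)=75175, p(45)=89134, p(46)=105558, p(47)=124754, p(48)=147273, p(49)=173525, p(50)=204226, p(51)=239943, p(52)=281589.
Final step: p(53) = p(52) + p(51) - p(48) - p(46) + p(41) + p(38) - p(31) - p(27) + p(18) + p(13) - p(2)
= 281589 + 239943 - 147273 - 105558 + 44583 + 26015 - 6842 - 3010 + 385 + 101 - 2
= 329931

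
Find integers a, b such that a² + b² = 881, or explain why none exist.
16² + 25² (a=16, b=25)

Factorization: 881 = 881
By Fermat: n is sum of two squares iff every prime p ≡ 3 (mod 4) appears to even power.
All primes ≡ 3 (mod 4) appear to even power.
Search a = 0, 1, 2, … for 881 - a² a perfect square: first hit at a = 16: 881 - 256 = 625 = 25².
881 = 16² + 25² = 256 + 625 ✓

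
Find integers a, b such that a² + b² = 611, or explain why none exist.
Not possible

Factorization: 611 = 13 × 47
By Fermat: n is sum of two squares iff every prime p ≡ 3 (mod 4) appears to even power.
Prime(s) ≡ 3 (mod 4) with odd exponent: [(47, 1)]
Therefore 611 cannot be expressed as a² + b².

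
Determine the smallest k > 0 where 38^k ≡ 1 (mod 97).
96

97 is prime, so ord(38) divides φ(97) = 96.
Divisors of 96: 1, 2, 3, 4, 6, 8, 12, 16, 24, 32, 48, 96.
Repeated squaring: 38^1 ≡ 38, 38^2 ≡ 86, 38^4 ≡ 24, 38^8 ≡ 91, 38^16 ≡ 36, 38^32 ≡ 35, 38^64 ≡ 61 (mod 97).
Test 38^d mod 97 for each divisor d in increasing order:
38^1 ≡ 38
38^2 ≡ 86
38^3 = 38^2·38^1 ≡ 67
38^4 ≡ 24
38^6 = 38^4·38^2 ≡ 27
38^8 ≡ 91
38^12 = 38^8·38^4 ≡ 50
38^16 ≡ 36
38^24 = 38^16·38^8 ≡ 75
38^32 ≡ 35
38^48 = 38^32·38^16 ≡ 96
38^96 = 38^64·38^32 ≡ 1  ← first divisor giving 1
The order is 96.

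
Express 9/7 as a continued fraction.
[1; 3, 2]

Euclidean algorithm steps:
9 = 1 × 7 + 2
7 = 3 × 2 + 1
2 = 2 × 1 + 0
Continued fraction: [1; 3, 2]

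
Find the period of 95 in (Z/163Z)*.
81

163 is prime, so ord(95) divides φ(163) = 162.
Divisors of 162: 1, 2, 3, 6, 9, 18, 27, 54, 81, 162.
Repeated squaring: 95^1 ≡ 95, 95^2 ≡ 60, 95^4 ≡ 14, 95^8 ≡ 33, 95^16 ≡ 111, 95^32 ≡ 96, 95^64 ≡ 88, 95^128 ≡ 83 (mod 163).
Test 95^d mod 163 for each divisor d in increasing order:
95^1 ≡ 95
95^2 ≡ 60
95^3 = 95^2·95^1 ≡ 158
95^6 = 95^4·95^2 ≡ 25
95^9 = 95^8·95^1 ≡ 38
95^18 = 95^16·95^2 ≡ 140
95^27 = 95^16·95^8·95^2·95^1 ≡ 104
95^54 = 95^32·95^16·95^4·95^2 ≡ 58
95^81 = 95^64·95^16·95^1 ≡ 1  ← first divisor giving 1
The order is 81.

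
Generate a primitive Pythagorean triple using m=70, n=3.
(4891, 420, 4909)

Euclid's formula: a = m² - n², b = 2mn, c = m² + n²
m = 70, n = 3
a = 70² - 3² = 4900 - 9 = 4891
b = 2 × 70 × 3 = 420
c = 70² + 3² = 4900 + 9 = 4909
Verification: 4891² + 420² = 23921881 + 176400 = 24098281 = 4909² ✓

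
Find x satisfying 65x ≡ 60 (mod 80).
x ≡ 12 (mod 16)

gcd(65, 80) = 5, which divides 60, so solutions exist.
Divide through by 5: 13x ≡ 12 (mod 16).
Find 13^(-1) mod 16 by the extended Euclidean algorithm:
16 = 1 × 13 + 3  ⟹  3 = (1)·16 + (-1)·13
13 = 4 × 3 + 1  ⟹  1 = (-4)·16 + (5)·13
So (5)·13 ≡ 1 (mod 16), i.e. 13^(-1) ≡ 5 (mod 16).
x ≡ 5 × 12 = 60 ≡ 12 (mod 16).
Check: 65 × 12 = 780 ≡ 60 (mod 80).
x ≡ 12 (mod 16), giving 5 solutions mod 80.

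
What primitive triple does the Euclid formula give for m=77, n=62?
(2085, 9548, 9773)

Euclid's formula: a = m² - n², b = 2mn, c = m² + n²
m = 77, n = 62
a = 77² - 62² = 5929 - 3844 = 2085
b = 2 × 77 × 62 = 9548
c = 77² + 62² = 5929 + 3844 = 9773
Verification: 2085² + 9548² = 4347225 + 91164304 = 95511529 = 9773² ✓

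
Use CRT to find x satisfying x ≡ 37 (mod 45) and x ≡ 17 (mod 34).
1207

Using Chinese Remainder Theorem:
M = 45 × 34 = 1530
M1 = 34, M2 = 45
y1 = 34^(-1) mod 45 = 4
y2 = 45^(-1) mod 34 = 31
x = (37×34×4 + 17×45×31) mod 1530 = 1207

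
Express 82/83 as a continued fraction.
[0; 1, 82]

Euclidean algorithm steps:
82 = 0 × 83 + 82
83 = 1 × 82 + 1
82 = 82 × 1 + 0
Continued fraction: [0; 1, 82]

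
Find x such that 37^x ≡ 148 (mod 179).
93

Baby-step giant-step with step n = ⌈√179⌉ = 14.
Baby steps 37^j mod 179 (j:value) for j=0..13: 0:1, 1:37, 2:116, 3:175, 4:31, 5:73, 6:16, 7:55, 8:66, 9:115, 10:138, 11:94, 12:77, 13:164.
Giant-step multiplier: 37^(-14) ≡ 37^(178-14) = 37^164 ≡ 169 (mod 179).
Giant steps γ_i = 148·169^i mod 179: γ_0=148, γ_1=131, γ_2=122, γ_3=33, γ_4=28, γ_5=78, γ_6=115 (in table at j=9).
x = i·n + j = 6·14 + 9 = 93.
Check: 37^93 ≡ 148 (mod 179).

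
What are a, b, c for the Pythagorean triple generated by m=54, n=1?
(2915, 108, 2917)

Euclid's formula: a = m² - n², b = 2mn, c = m² + n²
m = 54, n = 1
a = 54² - 1² = 2916 - 1 = 2915
b = 2 × 54 × 1 = 108
c = 54² + 1² = 2916 + 1 = 2917
Verification: 2915² + 108² = 8497225 + 11664 = 8508889 = 2917² ✓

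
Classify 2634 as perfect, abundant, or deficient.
abundant

Proper divisors of 2634: sum = 1 + 2 + 3 + 6 + 439 + 878 + 1317 = 2646
Since 2646 > 2634, 2634 is abundant.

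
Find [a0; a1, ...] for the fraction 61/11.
[5; 1, 1, 5]

Euclidean algorithm steps:
61 = 5 × 11 + 6
11 = 1 × 6 + 5
6 = 1 × 5 + 1
5 = 5 × 1 + 0
Continued fraction: [5; 1, 1, 5]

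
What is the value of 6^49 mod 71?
5

Repeated squaring. Binary of 49 = 110001.
6^1 ≡ 6 (mod 71); 6^2 ≡ 36 (mod 71); 6^4 ≡ 18 (mod 71); 6^8 ≡ 40 (mod 71); 6^16 ≡ 38 (mod 71); 6^32 ≡ 24 (mod 71)
6^49 = 6^1 × 6^16 × 6^32 ≡ 5 (mod 71)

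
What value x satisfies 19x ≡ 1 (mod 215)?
34

gcd(19, 215) = 1, so the inverse exists.
Extended Euclidean algorithm on (215, 19):
215 = 11 × 19 + 6  ⟹  6 = (1)·215 + (-11)·19
19 = 3 × 6 + 1  ⟹  1 = (-3)·215 + (34)·19
So (34)·19 ≡ 1 (mod 215), i.e. 19^(-1) ≡ 34 (mod 215).
Check: 19 × 34 = 646 ≡ 1 (mod 215)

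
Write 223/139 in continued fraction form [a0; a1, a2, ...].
[1; 1, 1, 1, 1, 8, 1, 2]

Euclidean algorithm steps:
223 = 1 × 139 + 84
139 = 1 × 84 + 55
84 = 1 × 55 + 29
55 = 1 × 29 + 26
29 = 1 × 26 + 3
26 = 8 × 3 + 2
3 = 1 × 2 + 1
2 = 2 × 1 + 0
Continued fraction: [1; 1, 1, 1, 1, 8, 1, 2]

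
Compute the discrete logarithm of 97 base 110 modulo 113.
104

Baby-step giant-step with step n = ⌈√113⌉ = 11.
Baby steps 110^j mod 113 (j:value) for j=0..10: 0:1, 1:110, 2:9, 3:86, 4:81, 5:96, 6:51, 7:73, 8:7, 9:92, 10:63.
Giant-step multiplier: 110^(-11) ≡ 110^(112-11) = 110^101 ≡ 55 (mod 113).
Giant steps γ_i = 97·55^i mod 113: γ_0=97, γ_1=24, γ_2=77, γ_3=54, γ_4=32, γ_5=65, γ_6=72, γ_7=5, γ_8=49, γ_9=96 (in table at j=5).
x = i·n + j = 9·11 + 5 = 104.
Check: 110^104 ≡ 97 (mod 113).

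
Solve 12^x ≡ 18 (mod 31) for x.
14

Baby-step giant-step with step n = ⌈√31⌉ = 6.
Baby steps 12^j mod 31 (j:value) for j=0..5: 0:1, 1:12, 2:20, 3:23, 4:28, 5:26.
Giant-step multiplier: 12^(-6) ≡ 12^(30-6) = 12^24 ≡ 16 (mod 31).
Giant steps γ_i = 18·16^i mod 31: γ_0=18, γ_1=9, γ_2=20 (in table at j=2).
x = i·n + j = 2·6 + 2 = 14.
Check: 12^14 ≡ 18 (mod 31).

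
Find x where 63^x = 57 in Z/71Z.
14

Baby-step giant-step with step n = ⌈√71⌉ = 9.
Baby steps 63^j mod 71 (j:value) for j=0..8: 0:1, 1:63, 2:64, 3:56, 4:49, 5:34, 6:12, 7:46, 8:58.
Giant-step multiplier: 63^(-9) ≡ 63^(70-9) = 63^61 ≡ 28 (mod 71).
Giant steps γ_i = 57·28^i mod 71: γ_0=57, γ_1=34 (in table at j=5).
x = i·n + j = 1·9 + 5 = 14.
Check: 63^14 ≡ 57 (mod 71).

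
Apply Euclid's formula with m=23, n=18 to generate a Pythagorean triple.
(205, 828, 853)

Euclid's formula: a = m² - n², b = 2mn, c = m² + n²
m = 23, n = 18
a = 23² - 18² = 529 - 324 = 205
b = 2 × 23 × 18 = 828
c = 23² + 18² = 529 + 324 = 853
Verification: 205² + 828² = 42025 + 685584 = 727609 = 853² ✓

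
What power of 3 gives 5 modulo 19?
4

Baby-step giant-step with step n = ⌈√19⌉ = 5.
Baby steps 3^j mod 19 (j:value) for j=0..4: 0:1, 1:3, 2:9, 3:8, 4:5.
h = 5 is already in the table at j=4, so x = 4.
Check: 3^4 ≡ 5 (mod 19).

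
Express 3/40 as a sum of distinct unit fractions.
1/14 + 1/280

Greedy algorithm:
3/40: ceiling(40/3) = 14, use 1/14
1/280: ceiling(280/1) = 280, use 1/280
Result: 3/40 = 1/14 + 1/280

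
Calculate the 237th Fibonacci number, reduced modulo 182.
142

Matrix identity: Q^n = [[F_(n+1), F_n], [F_n, F_(n-1)]] with Q = [[1,1],[1,0]].
n = 237 = 11101101₂. Square-and-multiply, entries mod 182:
Q^1 = [[1,1],[1,0]]
Q^3 = (Q^1)²·Q = [[3,2],[2,1]]
Q^7 = (Q^3)²·Q = [[21,13],[13,8]]
Q^14 = (Q^7)² = [[64,13],[13,51]]
Q^29 = (Q^14)²·Q = [[118,79],[79,39]]
Q^59 = (Q^29)²·Q = [[172,145],[145,27]]
Q^118 = (Q^59)² = [[13,99],[99,96]]
Q^237 = (Q^118)²·Q = [[13,142],[142,53]]
F_237 mod 182 = Q^237[0][1] = 142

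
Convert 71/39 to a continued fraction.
[1; 1, 4, 1, 1, 3]

Euclidean algorithm steps:
71 = 1 × 39 + 32
39 = 1 × 32 + 7
32 = 4 × 7 + 4
7 = 1 × 4 + 3
4 = 1 × 3 + 1
3 = 3 × 1 + 0
Continued fraction: [1; 1, 4, 1, 1, 3]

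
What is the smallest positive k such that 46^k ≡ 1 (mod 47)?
2

47 is prime, so ord(46) divides φ(47) = 46.
Divisors of 46: 1, 2, 23, 46.
Repeated squaring: 46^1 ≡ 46, 46^2 ≡ 1, 46^4 ≡ 1, 46^8 ≡ 1, 46^16 ≡ 1, 46^32 ≡ 1 (mod 47).
Test 46^d mod 47 for each divisor d in increasing order:
46^1 ≡ 46
46^2 ≡ 1  ← first divisor giving 1
The order is 2.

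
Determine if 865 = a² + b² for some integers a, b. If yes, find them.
9² + 28² (a=9, b=28)

Factorization: 865 = 5 × 173
By Fermat: n is sum of two squares iff every prime p ≡ 3 (mod 4) appears to even power.
All primes ≡ 3 (mod 4) appear to even power.
Search a = 0, 1, 2, … for 865 - a² a perfect square: first hit at a = 9: 865 - 81 = 784 = 28².
865 = 9² + 28² = 81 + 784 ✓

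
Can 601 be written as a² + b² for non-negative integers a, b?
5² + 24² (a=5, b=24)

Factorization: 601 = 601
By Fermat: n is sum of two squares iff every prime p ≡ 3 (mod 4) appears to even power.
All primes ≡ 3 (mod 4) appear to even power.
Search a = 0, 1, 2, … for 601 - a² a perfect square: first hit at a = 5: 601 - 25 = 576 = 24².
601 = 5² + 24² = 25 + 576 ✓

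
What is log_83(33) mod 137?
67

Baby-step giant-step with step n = ⌈√137⌉ = 12.
Baby steps 83^j mod 137 (j:value) for j=0..11: 0:1, 1:83, 2:39, 3:86, 4:14, 5:66, 6:135, 7:108, 8:59, 9:102, 10:109, 11:5.
Giant-step multiplier: 83^(-12) ≡ 83^(136-12) = 83^124 ≡ 103 (mod 137).
Giant steps γ_i = 33·103^i mod 137: γ_0=33, γ_1=111, γ_2=62, γ_3=84, γ_4=21, γ_5=108 (in table at j=7).
x = i·n + j = 5·12 + 7 = 67.
Check: 83^67 ≡ 33 (mod 137).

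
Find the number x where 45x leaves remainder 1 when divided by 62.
51

gcd(45, 62) = 1, so the inverse exists.
Extended Euclidean algorithm on (62, 45):
62 = 1 × 45 + 17  ⟹  17 = (1)·62 + (-1)·45
45 = 2 × 17 + 11  ⟹  11 = (-2)·62 + (3)·45
17 = 1 × 11 + 6  ⟹  6 = (3)·62 + (-4)·45
11 = 1 × 6 + 5  ⟹  5 = (-5)·62 + (7)·45
6 = 1 × 5 + 1  ⟹  1 = (8)·62 + (-11)·45
So (-11)·45 ≡ 1 (mod 62), i.e. 45^(-1) ≡ -11 ≡ 51 (mod 62).
Check: 45 × 51 = 2295 ≡ 1 (mod 62)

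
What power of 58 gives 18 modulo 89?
46

Baby-step giant-step with step n = ⌈√89⌉ = 10.
Baby steps 58^j mod 89 (j:value) for j=0..9: 0:1, 1:58, 2:71, 3:24, 4:57, 5:13, 6:42, 7:33, 8:45, 9:29.
Giant-step multiplier: 58^(-10) ≡ 58^(88-10) = 58^78 ≡ 79 (mod 89).
Giant steps γ_i = 18·79^i mod 89: γ_0=18, γ_1=87, γ_2=20, γ_3=67, γ_4=42 (in table at j=6).
x = i·n + j = 4·10 + 6 = 46.
Check: 58^46 ≡ 18 (mod 89).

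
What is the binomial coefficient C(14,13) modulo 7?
0

Using Lucas' theorem:
Write n=14 and k=13 in base 7:
n in base 7: [2, 0]
k in base 7: [1, 6]
C(14,13) mod 7 = ∏ C(n_i, k_i) mod 7
Digit binomials (mod 7): C(2,1) = 2; C(0,6) = 0 (k_i > n_i)
Product: 2 × 0 = 0 ≡ 0 (mod 7)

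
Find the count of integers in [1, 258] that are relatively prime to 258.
84

258 = 2 × 3 × 43
φ(n) = n × ∏(1 - 1/p) for each prime p dividing n
φ(258) = 258 × (1 - 1/2) × (1 - 1/3) × (1 - 1/43) = 84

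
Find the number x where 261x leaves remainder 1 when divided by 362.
43

gcd(261, 362) = 1, so the inverse exists.
Extended Euclidean algorithm on (362, 261):
362 = 1 × 261 + 101  ⟹  101 = (1)·362 + (-1)·261
261 = 2 × 101 + 59  ⟹  59 = (-2)·362 + (3)·261
101 = 1 × 59 + 42  ⟹  42 = (3)·362 + (-4)·261
59 = 1 × 42 + 17  ⟹  17 = (-5)·362 + (7)·261
42 = 2 × 17 + 8  ⟹  8 = (13)·362 + (-18)·261
17 = 2 × 8 + 1  ⟹  1 = (-31)·362 + (43)·261
So (43)·261 ≡ 1 (mod 362), i.e. 261^(-1) ≡ 43 (mod 362).
Check: 261 × 43 = 11223 ≡ 1 (mod 362)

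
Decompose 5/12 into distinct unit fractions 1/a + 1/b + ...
1/3 + 1/12

Greedy algorithm:
5/12: ceiling(12/5) = 3, use 1/3
1/12: ceiling(12/1) = 12, use 1/12
Result: 5/12 = 1/3 + 1/12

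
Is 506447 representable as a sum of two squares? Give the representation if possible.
Not possible

Factorization: 506447 = 17 × 31^3
By Fermat: n is sum of two squares iff every prime p ≡ 3 (mod 4) appears to even power.
Prime(s) ≡ 3 (mod 4) with odd exponent: [(31, 3)]
Therefore 506447 cannot be expressed as a² + b².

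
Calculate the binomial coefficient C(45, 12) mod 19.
0

Using Lucas' theorem:
Write n=45 and k=12 in base 19:
n in base 19: [2, 7]
k in base 19: [0, 12]
C(45,12) mod 19 = ∏ C(n_i, k_i) mod 19
Digit binomials (mod 19): C(2,0) = 1; C(7,12) = 0 (k_i > n_i)
Product: 1 × 0 = 0 ≡ 0 (mod 19)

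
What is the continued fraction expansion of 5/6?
[0; 1, 5]

Euclidean algorithm steps:
5 = 0 × 6 + 5
6 = 1 × 5 + 1
5 = 5 × 1 + 0
Continued fraction: [0; 1, 5]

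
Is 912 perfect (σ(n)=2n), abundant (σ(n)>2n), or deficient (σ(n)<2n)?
abundant

Proper divisors of 912: sum = 1 + 2 + 3 + 4 + 6 + 8 + 12 + 16 + ... + 152 + 228 + 304 + 456 (19 divisors) = 1568
Since 1568 > 912, 912 is abundant.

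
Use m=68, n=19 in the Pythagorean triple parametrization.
(4263, 2584, 4985)

Euclid's formula: a = m² - n², b = 2mn, c = m² + n²
m = 68, n = 19
a = 68² - 19² = 4624 - 361 = 4263
b = 2 × 68 × 19 = 2584
c = 68² + 19² = 4624 + 361 = 4985
Verification: 4263² + 2584² = 18173169 + 6677056 = 24850225 = 4985² ✓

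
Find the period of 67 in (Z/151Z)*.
50

151 is prime, so ord(67) divides φ(151) = 150.
Divisors of 150: 1, 2, 3, 5, 6, 10, 15, 25, 30, 50, 75, 150.
Repeated squaring: 67^1 ≡ 67, 67^2 ≡ 110, 67^4 ≡ 20, 67^8 ≡ 98, 67^16 ≡ 91, 67^32 ≡ 127, 67^64 ≡ 123, 67^128 ≡ 29 (mod 151).
Test 67^d mod 151 for each divisor d in increasing order:
67^1 ≡ 67
67^2 ≡ 110
67^3 = 67^2·67^1 ≡ 122
67^5 = 67^4·67^1 ≡ 132
67^6 = 67^4·67^2 ≡ 86
67^10 = 67^8·67^2 ≡ 59
67^15 = 67^8·67^4·67^2·67^1 ≡ 87
67^25 = 67^16·67^8·67^1 ≡ 150
67^30 = 67^16·67^8·67^4·67^2 ≡ 19
67^50 = 67^32·67^16·67^2 ≡ 1  ← first divisor giving 1
The order is 50.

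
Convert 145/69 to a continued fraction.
[2; 9, 1, 6]

Euclidean algorithm steps:
145 = 2 × 69 + 7
69 = 9 × 7 + 6
7 = 1 × 6 + 1
6 = 6 × 1 + 0
Continued fraction: [2; 9, 1, 6]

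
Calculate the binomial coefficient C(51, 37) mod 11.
8

Using Lucas' theorem:
Write n=51 and k=37 in base 11:
n in base 11: [4, 7]
k in base 11: [3, 4]
C(51,37) mod 11 = ∏ C(n_i, k_i) mod 11
Digit binomials (mod 11): C(4,3) = 4; C(7,4) = 35 ≡ 2
Product: 4 × 2 = 8 ≡ 8 (mod 11)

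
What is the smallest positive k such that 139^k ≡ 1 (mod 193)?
96

193 is prime, so ord(139) divides φ(193) = 192.
Divisors of 192: 1, 2, 3, 4, 6, 8, 12, 16, 24, 32, 48, 64, 96, 192.
Repeated squaring: 139^1 ≡ 139, 139^2 ≡ 21, 139^4 ≡ 55, 139^8 ≡ 130, 139^16 ≡ 109, 139^32 ≡ 108, 139^64 ≡ 84, 139^128 ≡ 108 (mod 193).
Test 139^d mod 193 for each divisor d in increasing order:
139^1 ≡ 139
139^2 ≡ 21
139^3 = 139^2·139^1 ≡ 24
139^4 ≡ 55
139^6 = 139^4·139^2 ≡ 190
139^8 ≡ 130
139^12 = 139^8·139^4 ≡ 9
139^16 ≡ 109
139^24 = 139^16·139^8 ≡ 81
139^32 ≡ 108
139^48 = 139^32·139^16 ≡ 192
139^64 ≡ 84
139^96 = 139^64·139^32 ≡ 1  ← first divisor giving 1
The order is 96.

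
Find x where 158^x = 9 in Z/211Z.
62

Baby-step giant-step with step n = ⌈√211⌉ = 15.
Baby steps 158^j mod 211 (j:value) for j=0..14: 0:1, 1:158, 2:66, 3:89, 4:136, 5:177, 6:114, 7:77, 8:139, 9:18, 10:101, 11:133, 12:125, 13:127, 14:21.
Giant-step multiplier: 158^(-15) ≡ 158^(210-15) = 158^195 ≡ 40 (mod 211).
Giant steps γ_i = 9·40^i mod 211: γ_0=9, γ_1=149, γ_2=52, γ_3=181, γ_4=66 (in table at j=2).
x = i·n + j = 4·15 + 2 = 62.
Check: 158^62 ≡ 9 (mod 211).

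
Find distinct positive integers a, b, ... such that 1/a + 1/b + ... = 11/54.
1/5 + 1/270

Greedy algorithm:
11/54: ceiling(54/11) = 5, use 1/5
1/270: ceiling(270/1) = 270, use 1/270
Result: 11/54 = 1/5 + 1/270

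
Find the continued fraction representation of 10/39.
[0; 3, 1, 9]

Euclidean algorithm steps:
10 = 0 × 39 + 10
39 = 3 × 10 + 9
10 = 1 × 9 + 1
9 = 9 × 1 + 0
Continued fraction: [0; 3, 1, 9]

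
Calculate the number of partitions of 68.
3087735

p(n) counts ways to write n as a sum of positive integers (order ignored).
Euler's pentagonal recurrence: p(k) = p(k-1) + p(k-2) - p(k-5) - p(k-7) + p(k-12) + p(k-15) - ... (offsets j(3j∓1)/2, signs ++--, p(0)=1, p(<0)=0).
DP table for k = 0..67: p(0)=1, p(1)=1, p(2)=2, p(3)=3, p(4)=5, p(5)=7, p(6)=11, p(7)=15, p(8)=22, p(9)=30, p(10)=42, p(11)=56, p(12)=77, p(13)=101, p(14)=135, p(15)=176, p(16)=231, p(17)=297, p(18)=385, p(19)=490, p(20)=627, p(21)=792, p(22)=1002, p(23)=1255, p(24)=1575, p(25)=1958, p(26)=2436, p(27)=3010, p(28)=3718, p(29)=4565, p(30)=5604, p(31)=6842, p(32)=8349, p(33)=10143, p(34)=12310, p(35)=14883, p(36)=17977, p(37)=21637, p(38)=26015, p(39)=31185, p(40)=37338, p(41)=44583, p(42)=53174, p(43)=63261, p(44)=75175, p(45)=89134, p(46)=105558, p(47)=124754, p(48)=147273, p(49)=173525, p(50)=204226, p(51)=239943, p(52)=281589, p(53)=329931, p(54)=386155, p(55)=451276, p(56)=526823, p(57)=614154, p(58)=715220, p(59)=831820, p(60)=966467, p(61)=1121505, p(62)=1300156, p(63)=1505499, p(64)=1741630, p(65)=2012558, p(66)=2323520, p(67)=2679689.
Final step: p(68) = p(67) + p(66) - p(63) - p(61) + p(56) + p(53) - p(46) - p(42) + p(33) + p(28) - p(17) - p(11)
= 2679689 + 2323520 - 1505499 - 1121505 + 526823 + 329931 - 105558 - 53174 + 10143 + 3718 - 297 - 56
= 3087735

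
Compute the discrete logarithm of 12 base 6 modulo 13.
6

Baby-step giant-step with step n = ⌈√13⌉ = 4.
Baby steps 6^j mod 13 (j:value) for j=0..3: 0:1, 1:6, 2:10, 3:8.
Giant-step multiplier: 6^(-4) ≡ 6^(12-4) = 6^8 ≡ 3 (mod 13).
Giant steps γ_i = 12·3^i mod 13: γ_0=12, γ_1=10 (in table at j=2).
x = i·n + j = 1·4 + 2 = 6.
Check: 6^6 ≡ 12 (mod 13).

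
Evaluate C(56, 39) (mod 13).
4

Using Lucas' theorem:
Write n=56 and k=39 in base 13:
n in base 13: [4, 4]
k in base 13: [3, 0]
C(56,39) mod 13 = ∏ C(n_i, k_i) mod 13
Digit binomials (mod 13): C(4,3) = 4; C(4,0) = 1
Product: 4 × 1 = 4 ≡ 4 (mod 13)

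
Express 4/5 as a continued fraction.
[0; 1, 4]

Euclidean algorithm steps:
4 = 0 × 5 + 4
5 = 1 × 4 + 1
4 = 4 × 1 + 0
Continued fraction: [0; 1, 4]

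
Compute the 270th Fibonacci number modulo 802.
366

Matrix identity: Q^n = [[F_(n+1), F_n], [F_n, F_(n-1)]] with Q = [[1,1],[1,0]].
n = 270 = 100001110₂. Square-and-multiply, entries mod 802:
Q^1 = [[1,1],[1,0]]
Q^2 = (Q^1)² = [[2,1],[1,1]]
Q^4 = (Q^2)² = [[5,3],[3,2]]
Q^8 = (Q^4)² = [[34,21],[21,13]]
Q^16 = (Q^8)² = [[795,185],[185,610]]
Q^33 = (Q^16)²·Q = [[667,590],[590,77]]
Q^67 = (Q^33)²·Q = [[77,613],[613,266]]
Q^135 = (Q^67)²·Q = [[81,748],[748,135]]
Q^270 = (Q^135)² = [[655,366],[366,289]]
F_270 mod 802 = Q^270[0][1] = 366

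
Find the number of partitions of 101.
214481126

p(n) counts ways to write n as a sum of positive integers (order ignored).
Euler's pentagonal recurrence: p(k) = p(k-1) + p(k-2) - p(k-5) - p(k-7) + p(k-12) + p(k-15) - ... (offsets j(3j∓1)/2, signs ++--, p(0)=1, p(<0)=0).
DP table for k = 0..100: p(0)=1, p(1)=1, p(2)=2, p(3)=3, p(4)=5, p(5)=7, p(6)=11, p(7)=15, p(8)=22, p(9)=30, p(10)=42, p(11)=56, p(12)=77, p(13)=101, p(14)=135, p(15)=176, p(16)=231, p(17)=297, p(18)=385, p(19)=490, p(20)=627, p(21)=792, p(22)=1002, p(23)=1255, p(24)=1575, p(25)=1958, p(26)=2436, p(27)=3010, p(28)=3718, p(29)=4565, p(30)=5604, p(31)=6842, p(32)=8349, p(33)=10143, p(34)=12310, p(35)=14883, p(36)=17977, p(37)=21637, p(38)=26015, p(39)=31185, p(40)=37338, p(41)=44583, p(42)=53174, p(43)=63261, p(44)=75175, p(45)=89134, p(46)=105558, p(47)=124754, p(48)=147273, p(49)=173525, p(50)=204226, p(51)=239943, p(52)=281589, p(53)=329931, p(54)=386155, p(55)=451276, p(56)=526823, p(57)=614154, p(58)=715220, p(59)=831820, p(60)=966467, p(61)=1121505, p(62)=1300156, p(63)=1505499, p(64)=1741630, p(65)=2012558, p(66)=2323520, p(67)=2679689, p(68)=3087735, p(69)=3554345, p(70)=4087968, p(71)=4697205, p(72)=5392783, p(73)=6185689, p(74)=7089500, p(75)=8118264, p(76)=9289091, p(77)=10619863, p(78)=12132164, p(79)=13848650, p(80)=15796476, p(81)=18004327, p(82)=20506255, p(83)=23338469, p(84)=26543660, p(85)=30167357, p(86)=34262962, p(87)=38887673, p(88)=44108109, p(89)=49995925, p(90)=56634173, p(91)=64112359, p(92)=72533807, p(93)=82010177, p(94)=92669720, p(95)=104651419, p(96)=118114304, p(97)=133230930, p(98)=150198136, p(99)=169229875, p(100)=190569292.
Final step: p(101) = p(100) + p(99) - p(96) - p(94) + p(89) + p(86) - p(79) - p(75) + p(66) + p(61) - p(50) - p(44) + p(31) + p(24) - p(9) - p(1)
= 190569292 + 169229875 - 118114304 - 92669720 + 49995925 + 34262962 - 13848650 - 8118264 + 2323520 + 1121505 - 204226 - 75175 + 6842 + 1575 - 30 - 1
= 214481126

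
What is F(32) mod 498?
57

Matrix identity: Q^n = [[F_(n+1), F_n], [F_n, F_(n-1)]] with Q = [[1,1],[1,0]].
n = 32 = 100000₂. Square-and-multiply, entries mod 498:
Q^1 = [[1,1],[1,0]]
Q^2 = (Q^1)² = [[2,1],[1,1]]
Q^4 = (Q^2)² = [[5,3],[3,2]]
Q^8 = (Q^4)² = [[34,21],[21,13]]
Q^16 = (Q^8)² = [[103,489],[489,112]]
Q^32 = (Q^16)² = [[232,57],[57,175]]
F_32 mod 498 = Q^32[0][1] = 57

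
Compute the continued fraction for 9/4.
[2; 4]

Euclidean algorithm steps:
9 = 2 × 4 + 1
4 = 4 × 1 + 0
Continued fraction: [2; 4]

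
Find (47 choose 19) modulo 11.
0

Using Lucas' theorem:
Write n=47 and k=19 in base 11:
n in base 11: [4, 3]
k in base 11: [1, 8]
C(47,19) mod 11 = ∏ C(n_i, k_i) mod 11
Digit binomials (mod 11): C(4,1) = 4; C(3,8) = 0 (k_i > n_i)
Product: 4 × 0 = 0 ≡ 0 (mod 11)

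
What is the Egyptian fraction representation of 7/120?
1/18 + 1/360

Greedy algorithm:
7/120: ceiling(120/7) = 18, use 1/18
1/360: ceiling(360/1) = 360, use 1/360
Result: 7/120 = 1/18 + 1/360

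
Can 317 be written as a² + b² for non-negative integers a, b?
11² + 14² (a=11, b=14)

Factorization: 317 = 317
By Fermat: n is sum of two squares iff every prime p ≡ 3 (mod 4) appears to even power.
All primes ≡ 3 (mod 4) appear to even power.
Search a = 0, 1, 2, … for 317 - a² a perfect square: first hit at a = 11: 317 - 121 = 196 = 14².
317 = 11² + 14² = 121 + 196 ✓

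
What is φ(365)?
288

365 = 5 × 73
φ(n) = n × ∏(1 - 1/p) for each prime p dividing n
φ(365) = 365 × (1 - 1/5) × (1 - 1/73) = 288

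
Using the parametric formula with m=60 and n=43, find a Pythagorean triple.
(1751, 5160, 5449)

Euclid's formula: a = m² - n², b = 2mn, c = m² + n²
m = 60, n = 43
a = 60² - 43² = 3600 - 1849 = 1751
b = 2 × 60 × 43 = 5160
c = 60² + 43² = 3600 + 1849 = 5449
Verification: 1751² + 5160² = 3066001 + 26625600 = 29691601 = 5449² ✓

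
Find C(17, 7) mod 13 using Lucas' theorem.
0

Using Lucas' theorem:
Write n=17 and k=7 in base 13:
n in base 13: [1, 4]
k in base 13: [0, 7]
C(17,7) mod 13 = ∏ C(n_i, k_i) mod 13
Digit binomials (mod 13): C(1,0) = 1; C(4,7) = 0 (k_i > n_i)
Product: 1 × 0 = 0 ≡ 0 (mod 13)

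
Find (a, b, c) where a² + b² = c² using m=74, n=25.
(4851, 3700, 6101)

Euclid's formula: a = m² - n², b = 2mn, c = m² + n²
m = 74, n = 25
a = 74² - 25² = 5476 - 625 = 4851
b = 2 × 74 × 25 = 3700
c = 74² + 25² = 5476 + 625 = 6101
Verification: 4851² + 3700² = 23532201 + 13690000 = 37222201 = 6101² ✓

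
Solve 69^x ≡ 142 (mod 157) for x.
41

Baby-step giant-step with step n = ⌈√157⌉ = 13.
Baby steps 69^j mod 157 (j:value) for j=0..12: 0:1, 1:69, 2:51, 3:65, 4:89, 5:18, 6:143, 7:133, 8:71, 9:32, 10:10, 11:62, 12:39.
Giant-step multiplier: 69^(-13) ≡ 69^(156-13) = 69^143 ≡ 50 (mod 157).
Giant steps γ_i = 142·50^i mod 157: γ_0=142, γ_1=35, γ_2=23, γ_3=51 (in table at j=2).
x = i·n + j = 3·13 + 2 = 41.
Check: 69^41 ≡ 142 (mod 157).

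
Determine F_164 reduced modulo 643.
580

Matrix identity: Q^n = [[F_(n+1), F_n], [F_n, F_(n-1)]] with Q = [[1,1],[1,0]].
n = 164 = 10100100₂. Square-and-multiply, entries mod 643:
Q^1 = [[1,1],[1,0]]
Q^2 = (Q^1)² = [[2,1],[1,1]]
Q^5 = (Q^2)²·Q = [[8,5],[5,3]]
Q^10 = (Q^5)² = [[89,55],[55,34]]
Q^20 = (Q^10)² = [[15,335],[335,323]]
Q^41 = (Q^20)²·Q = [[630,568],[568,62]]
Q^82 = (Q^41)² = [[7,183],[183,467]]
Q^164 = (Q^82)² = [[102,580],[580,165]]
F_164 mod 643 = Q^164[0][1] = 580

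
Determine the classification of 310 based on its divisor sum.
deficient

Proper divisors of 310: sum = 1 + 2 + 5 + 10 + 31 + 62 + 155 = 266
Since 266 < 310, 310 is deficient.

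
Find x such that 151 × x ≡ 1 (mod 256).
39

gcd(151, 256) = 1, so the inverse exists.
Extended Euclidean algorithm on (256, 151):
256 = 1 × 151 + 105  ⟹  105 = (1)·256 + (-1)·151
151 = 1 × 105 + 46  ⟹  46 = (-1)·256 + (2)·151
105 = 2 × 46 + 13  ⟹  13 = (3)·256 + (-5)·151
46 = 3 × 13 + 7  ⟹  7 = (-10)·256 + (17)·151
13 = 1 × 7 + 6  ⟹  6 = (13)·256 + (-22)·151
7 = 1 × 6 + 1  ⟹  1 = (-23)·256 + (39)·151
So (39)·151 ≡ 1 (mod 256), i.e. 151^(-1) ≡ 39 (mod 256).
Check: 151 × 39 = 5889 ≡ 1 (mod 256)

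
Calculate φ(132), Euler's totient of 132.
40

132 = 2^2 × 3 × 11
φ(n) = n × ∏(1 - 1/p) for each prime p dividing n
φ(132) = 132 × (1 - 1/2) × (1 - 1/3) × (1 - 1/11) = 40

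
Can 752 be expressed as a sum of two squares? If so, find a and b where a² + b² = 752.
Not possible

Factorization: 752 = 2^4 × 47
By Fermat: n is sum of two squares iff every prime p ≡ 3 (mod 4) appears to even power.
Prime(s) ≡ 3 (mod 4) with odd exponent: [(47, 1)]
Therefore 752 cannot be expressed as a² + b².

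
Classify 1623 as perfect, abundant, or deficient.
deficient

Proper divisors of 1623: sum = 1 + 3 + 541 = 545
Since 545 < 1623, 1623 is deficient.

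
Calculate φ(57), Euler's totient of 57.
36

57 = 3 × 19
φ(n) = n × ∏(1 - 1/p) for each prime p dividing n
φ(57) = 57 × (1 - 1/3) × (1 - 1/19) = 36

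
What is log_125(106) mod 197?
59

Baby-step giant-step with step n = ⌈√197⌉ = 15.
Baby steps 125^j mod 197 (j:value) for j=0..14: 0:1, 1:125, 2:62, 3:67, 4:101, 5:17, 6:155, 7:69, 8:154, 9:141, 10:92, 11:74, 12:188, 13:57, 14:33.
Giant-step multiplier: 125^(-15) ≡ 125^(196-15) = 125^181 ≡ 82 (mod 197).
Giant steps γ_i = 106·82^i mod 197: γ_0=106, γ_1=24, γ_2=195, γ_3=33 (in table at j=14).
x = i·n + j = 3·15 + 14 = 59.
Check: 125^59 ≡ 106 (mod 197).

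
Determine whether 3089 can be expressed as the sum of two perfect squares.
8² + 55² (a=8, b=55)

Factorization: 3089 = 3089
By Fermat: n is sum of two squares iff every prime p ≡ 3 (mod 4) appears to even power.
All primes ≡ 3 (mod 4) appear to even power.
Search a = 0, 1, 2, … for 3089 - a² a perfect square: first hit at a = 8: 3089 - 64 = 3025 = 55².
3089 = 8² + 55² = 64 + 3025 ✓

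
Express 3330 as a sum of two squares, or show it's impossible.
9² + 57² (a=9, b=57)

Factorization: 3330 = 2 × 3^2 × 5 × 37
By Fermat: n is sum of two squares iff every prime p ≡ 3 (mod 4) appears to even power.
All primes ≡ 3 (mod 4) appear to even power.
Search a = 0, 1, 2, … for 3330 - a² a perfect square: first hit at a = 9: 3330 - 81 = 3249 = 57².
3330 = 9² + 57² = 81 + 3249 ✓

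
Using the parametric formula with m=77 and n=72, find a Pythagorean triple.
(745, 11088, 11113)

Euclid's formula: a = m² - n², b = 2mn, c = m² + n²
m = 77, n = 72
a = 77² - 72² = 5929 - 5184 = 745
b = 2 × 77 × 72 = 11088
c = 77² + 72² = 5929 + 5184 = 11113
Verification: 745² + 11088² = 555025 + 122943744 = 123498769 = 11113² ✓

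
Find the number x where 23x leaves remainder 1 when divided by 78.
17

gcd(23, 78) = 1, so the inverse exists.
Extended Euclidean algorithm on (78, 23):
78 = 3 × 23 + 9  ⟹  9 = (1)·78 + (-3)·23
23 = 2 × 9 + 5  ⟹  5 = (-2)·78 + (7)·23
9 = 1 × 5 + 4  ⟹  4 = (3)·78 + (-10)·23
5 = 1 × 4 + 1  ⟹  1 = (-5)·78 + (17)·23
So (17)·23 ≡ 1 (mod 78), i.e. 23^(-1) ≡ 17 (mod 78).
Check: 23 × 17 = 391 ≡ 1 (mod 78)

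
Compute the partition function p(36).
17977

p(n) counts ways to write n as a sum of positive integers (order ignored).
Euler's pentagonal recurrence: p(k) = p(k-1) + p(k-2) - p(k-5) - p(k-7) + p(k-12) + p(k-15) - ... (offsets j(3j∓1)/2, signs ++--, p(0)=1, p(<0)=0).
DP table for k = 0..35: p(0)=1, p(1)=1, p(2)=2, p(3)=3, p(4)=5, p(5)=7, p(6)=11, p(7)=15, p(8)=22, p(9)=30, p(10)=42, p(11)=56, p(12)=77, p(13)=101, p(14)=135, p(15)=176, p(16)=231, p(17)=297, p(18)=385, p(19)=490, p(20)=627, p(21)=792, p(22)=1002, p(23)=1255, p(24)=1575, p(25)=1958, p(26)=2436, p(27)=3010, p(28)=3718, p(29)=4565, p(30)=5604, p(31)=6842, p(32)=8349, p(33)=10143, p(34)=12310, p(35)=14883.
Final step: p(36) = p(35) + p(34) - p(31) - p(29) + p(24) + p(21) - p(14) - p(10) + p(1)
= 14883 + 12310 - 6842 - 4565 + 1575 + 792 - 135 - 42 + 1
= 17977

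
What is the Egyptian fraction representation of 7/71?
1/11 + 1/131 + 1/20463 + 1/523397499 + 1/365259922089209169

Greedy algorithm:
7/71: ceiling(71/7) = 11, use 1/11
6/781: ceiling(781/6) = 131, use 1/131
5/102311: ceiling(102311/5) = 20463, use 1/20463
4/2093589993: ceiling(2093589993/4) = 523397499, use 1/523397499
1/365259922089209169: ceiling(365259922089209169/1) = 365259922089209169, use 1/365259922089209169
Result: 7/71 = 1/11 + 1/131 + 1/20463 + 1/523397499 + 1/365259922089209169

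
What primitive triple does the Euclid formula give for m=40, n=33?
(511, 2640, 2689)

Euclid's formula: a = m² - n², b = 2mn, c = m² + n²
m = 40, n = 33
a = 40² - 33² = 1600 - 1089 = 511
b = 2 × 40 × 33 = 2640
c = 40² + 33² = 1600 + 1089 = 2689
Verification: 511² + 2640² = 261121 + 6969600 = 7230721 = 2689² ✓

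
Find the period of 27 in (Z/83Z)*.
41

83 is prime, so ord(27) divides φ(83) = 82.
Divisors of 82: 1, 2, 41, 82.
Repeated squaring: 27^1 ≡ 27, 27^2 ≡ 65, 27^4 ≡ 75, 27^8 ≡ 64, 27^16 ≡ 29, 27^32 ≡ 11, 27^64 ≡ 38 (mod 83).
Test 27^d mod 83 for each divisor d in increasing order:
27^1 ≡ 27
27^2 ≡ 65
27^41 = 27^32·27^8·27^1 ≡ 1  ← first divisor giving 1
The order is 41.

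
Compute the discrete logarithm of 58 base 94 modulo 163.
54

Baby-step giant-step with step n = ⌈√163⌉ = 13.
Baby steps 94^j mod 163 (j:value) for j=0..12: 0:1, 1:94, 2:34, 3:99, 4:15, 5:106, 6:21, 7:18, 8:62, 9:123, 10:152, 11:107, 12:115.
Giant-step multiplier: 94^(-13) ≡ 94^(162-13) = 94^149 ≡ 116 (mod 163).
Giant steps γ_i = 58·116^i mod 163: γ_0=58, γ_1=45, γ_2=4, γ_3=138, γ_4=34 (in table at j=2).
x = i·n + j = 4·13 + 2 = 54.
Check: 94^54 ≡ 58 (mod 163).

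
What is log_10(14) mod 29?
3

Baby-step giant-step with step n = ⌈√29⌉ = 6.
Baby steps 10^j mod 29 (j:value) for j=0..5: 0:1, 1:10, 2:13, 3:14, 4:24, 5:8.
h = 14 is already in the table at j=3, so x = 3.
Check: 10^3 ≡ 14 (mod 29).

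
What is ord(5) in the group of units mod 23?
22

23 is prime, so ord(5) divides φ(23) = 22.
Divisors of 22: 1, 2, 11, 22.
Repeated squaring: 5^1 ≡ 5, 5^2 ≡ 2, 5^4 ≡ 4, 5^8 ≡ 16, 5^16 ≡ 3 (mod 23).
Test 5^d mod 23 for each divisor d in increasing order:
5^1 ≡ 5
5^2 ≡ 2
5^11 = 5^8·5^2·5^1 ≡ 22
5^22 = 5^16·5^4·5^2 ≡ 1  ← first divisor giving 1
The order is 22.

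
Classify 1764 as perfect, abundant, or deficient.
abundant

Proper divisors of 1764: sum = 1 + 2 + 3 + 4 + 6 + 7 + 9 + 12 + ... + 294 + 441 + 588 + 882 (26 divisors) = 3423
Since 3423 > 1764, 1764 is abundant.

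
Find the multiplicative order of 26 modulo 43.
42

43 is prime, so ord(26) divides φ(43) = 42.
Divisors of 42: 1, 2, 3, 6, 7, 14, 21, 42.
Repeated squaring: 26^1 ≡ 26, 26^2 ≡ 31, 26^4 ≡ 15, 26^8 ≡ 10, 26^16 ≡ 14, 26^32 ≡ 24 (mod 43).
Test 26^d mod 43 for each divisor d in increasing order:
26^1 ≡ 26
26^2 ≡ 31
26^3 = 26^2·26^1 ≡ 32
26^6 = 26^4·26^2 ≡ 35
26^7 = 26^4·26^2·26^1 ≡ 7
26^14 = 26^8·26^4·26^2 ≡ 6
26^21 = 26^16·26^4·26^1 ≡ 42
26^42 = 26^32·26^8·26^2 ≡ 1  ← first divisor giving 1
The order is 42.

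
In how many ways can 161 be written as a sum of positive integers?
118159068427

p(n) counts ways to write n as a sum of positive integers (order ignored).
Euler's pentagonal recurrence: p(k) = p(k-1) + p(k-2) - p(k-5) - p(k-7) + p(k-12) + p(k-15) - ... (offsets j(3j∓1)/2, signs ++--, p(0)=1, p(<0)=0).
DP table for k = 0..160: p(0)=1, p(1)=1, p(2)=2, p(3)=3, p(4)=5, p(5)=7, p(6)=11, p(7)=15, p(8)=22, p(9)=30, p(10)=42, p(11)=56, p(12)=77, p(13)=101, p(14)=135, p(15)=176, p(16)=231, p(17)=297, p(18)=385, p(19)=490, p(20)=627, p(21)=792, p(22)=1002, p(23)=1255, p(24)=1575, p(25)=1958, p(26)=2436, p(27)=3010, p(28)=3718, p(29)=4565, p(30)=5604, p(31)=6842, p(32)=8349, p(33)=10143, p(34)=12310, p(35)=14883, p(36)=17977, p(37)=21637, p(38)=26015, p(39)=31185, p(40)=37338, p(41)=44583, p(42)=53174, p(43)=63261, p(44)=75175, p(45)=89134, p(46)=105558, p(47)=124754, p(48)=147273, p(49)=173525, p(50)=204226, p(51)=239943, p(52)=281589, p(53)=329931, p(54)=386155, p(55)=451276, p(56)=526823, p(57)=614154, p(58)=715220, p(59)=831820, p(60)=966467, p(61)=1121505, p(62)=1300156, p(63)=1505499, p(64)=1741630, p(65)=2012558, p(66)=2323520, p(67)=2679689, p(68)=3087735, p(69)=3554345, p(70)=4087968, p(71)=4697205, p(72)=5392783, p(73)=6185689, p(74)=7089500, p(75)=8118264, p(76)=9289091, p(77)=10619863, p(78)=12132164, p(79)=13848650, p(80)=15796476, p(81)=18004327, p(82)=20506255, p(83)=23338469, p(84)=26543660, p(85)=30167357, p(86)=34262962, p(87)=38887673, p(88)=44108109, p(89)=49995925, p(90)=56634173, p(91)=64112359, p(92)=72533807, p(93)=82010177, p(94)=92669720, p(95)=104651419, p(96)=118114304, p(97)=133230930, p(98)=150198136, p(99)=169229875, p(100)=190569292, p(101)=214481126, p(102)=241265379, p(103)=271248950, p(104)=304801365, p(105)=342325709, p(106)=384276336, p(107)=431149389, p(108)=483502844, p(109)=541946240, p(110)=607163746, p(111)=679903203, p(112)=761002156, p(113)=851376628, p(114)=952050665, p(115)=1064144451, p(116)=1188908248, p(117)=1327710076, p(118)=1482074143, p(119)=1653668665, p(120)=1844349560, p(121)=2056148051, p(122)=2291320912, p(123)=2552338241, p(124)=2841940500, p(125)=3163127352, p(126)=3519222692, p(127)=3913864295, p(128)=4351078600, p(129)=4835271870, p(130)=5371315400, p(131)=5964539504, p(132)=6620830889, p(133)=7346629512, p(134)=8149040695, p(135)=9035836076, p(136)=10015581680, p(137)=11097645016, p(138)=12292341831, p(139)=13610949895, p(140)=15065878135, p(141)=16670689208, p(142)=18440293320, p(143)=20390982757, p(144)=22540654445, p(145)=24908858009, p(146)=27517052599, p(147)=30388671978, p(148)=33549419497, p(149)=37027355200, p(150)=40853235313, p(151)=45060624582, p(152)=49686288421, p(153)=54770336324, p(154)=60356673280, p(155)=66493182097, p(156)=73232243759, p(157)=80630964769, p(158)=88751778802, p(159)=97662728555, p(160)=107438159466.
Final step: p(161) = p(160) + p(159) - p(156) - p(154) + p(149) + p(146) - p(139) - p(135) + p(126) + p(121) - p(110) - p(104) + p(91) + p(84) - p(69) - p(61) + p(44) + p(35) - p(16) - p(6)
= 107438159466 + 97662728555 - 73232243759 - 60356673280 + 37027355200 + 27517052599 - 13610949895 - 9035836076 + 3519222692 + 2056148051 - 607163746 - 304801365 + 64112359 + 26543660 - 3554345 - 1121505 + 75175 + 14883 - 231 - 11
= 118159068427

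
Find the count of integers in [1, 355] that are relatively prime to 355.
280

355 = 5 × 71
φ(n) = n × ∏(1 - 1/p) for each prime p dividing n
φ(355) = 355 × (1 - 1/5) × (1 - 1/71) = 280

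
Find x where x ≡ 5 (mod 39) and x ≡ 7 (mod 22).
161

Using Chinese Remainder Theorem:
M = 39 × 22 = 858
M1 = 22, M2 = 39
y1 = 22^(-1) mod 39 = 16
y2 = 39^(-1) mod 22 = 13
x = (5×22×16 + 7×39×13) mod 858 = 161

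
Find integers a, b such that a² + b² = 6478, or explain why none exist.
Not possible

Factorization: 6478 = 2 × 41 × 79
By Fermat: n is sum of two squares iff every prime p ≡ 3 (mod 4) appears to even power.
Prime(s) ≡ 3 (mod 4) with odd exponent: [(79, 1)]
Therefore 6478 cannot be expressed as a² + b².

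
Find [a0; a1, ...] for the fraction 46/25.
[1; 1, 5, 4]

Euclidean algorithm steps:
46 = 1 × 25 + 21
25 = 1 × 21 + 4
21 = 5 × 4 + 1
4 = 4 × 1 + 0
Continued fraction: [1; 1, 5, 4]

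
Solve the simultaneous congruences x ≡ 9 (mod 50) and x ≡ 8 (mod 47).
1559

Using Chinese Remainder Theorem:
M = 50 × 47 = 2350
M1 = 47, M2 = 50
y1 = 47^(-1) mod 50 = 33
y2 = 50^(-1) mod 47 = 16
x = (9×47×33 + 8×50×16) mod 2350 = 1559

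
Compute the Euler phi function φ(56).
24

56 = 2^3 × 7
φ(n) = n × ∏(1 - 1/p) for each prime p dividing n
φ(56) = 56 × (1 - 1/2) × (1 - 1/7) = 24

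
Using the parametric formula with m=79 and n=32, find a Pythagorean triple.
(5217, 5056, 7265)

Euclid's formula: a = m² - n², b = 2mn, c = m² + n²
m = 79, n = 32
a = 79² - 32² = 6241 - 1024 = 5217
b = 2 × 79 × 32 = 5056
c = 79² + 32² = 6241 + 1024 = 7265
Verification: 5217² + 5056² = 27217089 + 25563136 = 52780225 = 7265² ✓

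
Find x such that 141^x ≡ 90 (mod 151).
142

Baby-step giant-step with step n = ⌈√151⌉ = 13.
Baby steps 141^j mod 151 (j:value) for j=0..12: 0:1, 1:141, 2:100, 3:57, 4:34, 5:113, 6:78, 7:126, 8:99, 9:67, 10:85, 11:56, 12:44.
Giant-step multiplier: 141^(-13) ≡ 141^(150-13) = 141^137 ≡ 93 (mod 151).
Giant steps γ_i = 90·93^i mod 151: γ_0=90, γ_1=65, γ_2=5, γ_3=12, γ_4=59, γ_5=51, γ_6=62, γ_7=28, γ_8=37, γ_9=119, γ_10=44 (in table at j=12).
x = i·n + j = 10·13 + 12 = 142.
Check: 141^142 ≡ 90 (mod 151).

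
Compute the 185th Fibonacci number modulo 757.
430

Matrix identity: Q^n = [[F_(n+1), F_n], [F_n, F_(n-1)]] with Q = [[1,1],[1,0]].
n = 185 = 10111001₂. Square-and-multiply, entries mod 757:
Q^1 = [[1,1],[1,0]]
Q^2 = (Q^1)² = [[2,1],[1,1]]
Q^5 = (Q^2)²·Q = [[8,5],[5,3]]
Q^11 = (Q^5)²·Q = [[144,89],[89,55]]
Q^23 = (Q^11)²·Q = [[191,648],[648,300]]
Q^46 = (Q^23)² = [[671,228],[228,443]]
Q^92 = (Q^46)² = [[334,397],[397,694]]
Q^185 = (Q^92)²·Q = [[523,430],[430,93]]
F_185 mod 757 = Q^185[0][1] = 430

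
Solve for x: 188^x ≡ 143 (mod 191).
127

Baby-step giant-step with step n = ⌈√191⌉ = 14.
Baby steps 188^j mod 191 (j:value) for j=0..13: 0:1, 1:188, 2:9, 3:164, 4:81, 5:139, 6:156, 7:105, 8:67, 9:181, 10:30, 11:101, 12:79, 13:145.
Giant-step multiplier: 188^(-14) ≡ 188^(190-14) = 188^176 ≡ 18 (mod 191).
Giant steps γ_i = 143·18^i mod 191: γ_0=143, γ_1=91, γ_2=110, γ_3=70, γ_4=114, γ_5=142, γ_6=73, γ_7=168, γ_8=159, γ_9=188 (in table at j=1).
x = i·n + j = 9·14 + 1 = 127.
Check: 188^127 ≡ 143 (mod 191).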